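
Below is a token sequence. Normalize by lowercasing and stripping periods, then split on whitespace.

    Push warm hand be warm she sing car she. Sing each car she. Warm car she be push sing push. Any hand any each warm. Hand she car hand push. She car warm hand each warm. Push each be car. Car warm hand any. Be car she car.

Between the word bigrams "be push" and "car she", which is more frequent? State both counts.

"car she" (4 vs 1)

"be push": 1 occurrence
"car she": 4 occurrences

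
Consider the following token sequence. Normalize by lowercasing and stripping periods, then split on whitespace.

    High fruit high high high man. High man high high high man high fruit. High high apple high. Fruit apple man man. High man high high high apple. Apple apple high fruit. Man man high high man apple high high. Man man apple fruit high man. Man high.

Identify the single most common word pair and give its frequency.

Bigram frequencies (highest first):
  high high: 9
  high man: 7
  man high: 7
  high fruit: 4
  man man: 4
  fruit high: 3
  … (8 more, each ≤ 3)

"high high", 9 times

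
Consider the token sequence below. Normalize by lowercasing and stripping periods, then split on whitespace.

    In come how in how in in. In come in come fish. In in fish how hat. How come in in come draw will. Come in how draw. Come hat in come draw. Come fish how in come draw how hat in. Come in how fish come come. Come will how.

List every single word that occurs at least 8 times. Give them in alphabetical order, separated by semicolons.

Unigram counts meeting the condition (at least 8 times):
  come: 14
  how: 9
  in: 15

come; how; in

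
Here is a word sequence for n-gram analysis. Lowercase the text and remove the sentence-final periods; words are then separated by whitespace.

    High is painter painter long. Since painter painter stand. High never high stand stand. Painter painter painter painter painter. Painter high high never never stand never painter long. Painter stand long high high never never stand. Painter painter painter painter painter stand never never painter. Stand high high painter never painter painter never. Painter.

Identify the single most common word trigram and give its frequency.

"painter painter painter", 7 times

Trigram frequencies (highest first):
  painter painter painter: 7
  painter painter stand: 2
  painter stand high: 2
  stand painter painter: 2
  high high never: 2
  high never never: 2
  … (33 more, each ≤ 2)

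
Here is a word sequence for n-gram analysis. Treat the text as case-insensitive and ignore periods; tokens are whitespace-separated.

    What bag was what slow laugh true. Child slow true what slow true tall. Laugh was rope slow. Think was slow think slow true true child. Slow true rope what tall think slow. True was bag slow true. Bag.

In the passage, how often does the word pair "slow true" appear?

6

Scanning the 38 overlapping bigram windows for "slow true":
  position 9–10: slow true
  position 12–13: slow true
  position 23–24: slow true
  position 27–28: slow true
  position 33–34: slow true
  position 37–38: slow true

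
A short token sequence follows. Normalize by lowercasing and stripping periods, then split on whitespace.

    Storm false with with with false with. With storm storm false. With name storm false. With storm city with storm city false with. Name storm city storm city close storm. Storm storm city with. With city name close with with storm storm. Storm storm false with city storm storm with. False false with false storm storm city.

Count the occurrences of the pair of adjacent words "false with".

Scanning the 56 overlapping bigram windows for "false with":
  position 2–3: false with
  position 6–7: false with
  position 11–12: false with
  position 15–16: false with
  position 22–23: false with
  position 45–46: false with
  position 52–53: false with

7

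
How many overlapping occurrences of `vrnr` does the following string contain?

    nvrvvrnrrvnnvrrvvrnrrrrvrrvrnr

Sliding a length-4 window over the 30 characters (27 positions):
  position 5–8: vrnr
  position 17–20: vrnr
  position 27–30: vrnr

3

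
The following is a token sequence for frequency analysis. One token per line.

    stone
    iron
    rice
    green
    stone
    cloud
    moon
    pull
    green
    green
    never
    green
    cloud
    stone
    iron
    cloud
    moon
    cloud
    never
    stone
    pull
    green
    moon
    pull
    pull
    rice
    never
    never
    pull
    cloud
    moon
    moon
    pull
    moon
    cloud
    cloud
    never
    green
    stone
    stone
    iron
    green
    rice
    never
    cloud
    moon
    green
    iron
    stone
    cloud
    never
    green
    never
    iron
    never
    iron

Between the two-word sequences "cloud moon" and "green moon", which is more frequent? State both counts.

"cloud moon": 4 occurrences
"green moon": 1 occurrence

"cloud moon" (4 vs 1)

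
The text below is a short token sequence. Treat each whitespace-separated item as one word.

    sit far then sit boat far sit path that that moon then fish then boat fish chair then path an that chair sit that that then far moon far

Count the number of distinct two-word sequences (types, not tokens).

29 tokens → 28 bigram windows in total.
Repeated bigrams (each contributes count−1 duplicates):
  that that: 2
1 duplicate windows → 28 − 1 = 27 distinct.

27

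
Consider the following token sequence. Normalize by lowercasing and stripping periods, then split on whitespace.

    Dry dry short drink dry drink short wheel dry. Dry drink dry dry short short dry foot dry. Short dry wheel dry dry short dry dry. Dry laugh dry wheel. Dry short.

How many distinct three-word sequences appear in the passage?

25

32 tokens → 30 trigram windows in total.
Repeated trigrams (each contributes count−1 duplicates):
  dry dry short: 3
  dry short dry: 2
  dry wheel dry: 2
  wheel dry dry: 2
5 duplicate windows → 30 − 5 = 25 distinct.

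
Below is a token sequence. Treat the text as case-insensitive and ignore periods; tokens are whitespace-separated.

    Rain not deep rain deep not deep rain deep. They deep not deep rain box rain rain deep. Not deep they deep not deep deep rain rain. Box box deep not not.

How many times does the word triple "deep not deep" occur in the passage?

Scanning the 30 overlapping trigram windows for "deep not deep":
  position 5–7: deep not deep
  position 11–13: deep not deep
  position 18–20: deep not deep
  position 22–24: deep not deep

4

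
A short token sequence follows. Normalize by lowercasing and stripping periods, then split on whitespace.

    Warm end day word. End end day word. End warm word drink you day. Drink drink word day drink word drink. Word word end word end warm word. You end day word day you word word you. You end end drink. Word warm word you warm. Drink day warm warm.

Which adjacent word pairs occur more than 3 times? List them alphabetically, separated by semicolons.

drink word; word end

Bigram counts meeting the condition (more than 3 times):
  drink word: 4
  word end: 4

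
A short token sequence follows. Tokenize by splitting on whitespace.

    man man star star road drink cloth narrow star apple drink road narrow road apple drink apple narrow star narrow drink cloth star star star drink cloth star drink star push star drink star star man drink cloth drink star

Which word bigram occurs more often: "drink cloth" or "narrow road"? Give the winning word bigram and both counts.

"drink cloth" (4 vs 1)

"drink cloth": 4 occurrences
"narrow road": 1 occurrence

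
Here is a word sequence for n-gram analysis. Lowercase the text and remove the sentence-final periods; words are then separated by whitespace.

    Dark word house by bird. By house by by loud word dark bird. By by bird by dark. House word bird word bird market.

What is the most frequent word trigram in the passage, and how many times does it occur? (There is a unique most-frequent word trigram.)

Trigram frequencies (highest first):
  by bird by: 2
  dark word house: 1
  word house by: 1
  house by bird: 1
  bird by house: 1
  by house by: 1
  … (15 more, each ≤ 1)

"by bird by", 2 times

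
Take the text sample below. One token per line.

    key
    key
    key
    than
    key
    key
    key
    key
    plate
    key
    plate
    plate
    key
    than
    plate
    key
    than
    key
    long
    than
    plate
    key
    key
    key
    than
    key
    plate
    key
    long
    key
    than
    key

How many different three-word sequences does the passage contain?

32 tokens → 30 trigram windows in total.
Repeated trigrams (each contributes count−1 duplicates):
  key key key: 4
  key than key: 4
  key key than: 2
  key plate key: 2
  plate key than: 2
  than plate key: 2
10 duplicate windows → 30 − 10 = 20 distinct.

20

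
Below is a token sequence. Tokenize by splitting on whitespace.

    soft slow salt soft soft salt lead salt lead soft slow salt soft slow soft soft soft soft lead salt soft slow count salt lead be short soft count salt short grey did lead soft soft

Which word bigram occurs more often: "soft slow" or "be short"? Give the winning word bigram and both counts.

"soft slow": 4 occurrences
"be short": 1 occurrence

"soft slow" (4 vs 1)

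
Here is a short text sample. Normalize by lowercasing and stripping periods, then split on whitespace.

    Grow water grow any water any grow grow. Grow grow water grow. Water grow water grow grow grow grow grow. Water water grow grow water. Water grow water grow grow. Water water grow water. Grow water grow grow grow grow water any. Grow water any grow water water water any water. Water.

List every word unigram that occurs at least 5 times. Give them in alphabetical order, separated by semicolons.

Unigram counts meeting the condition (at least 5 times):
  any: 5
  grow: 26
  water: 21

any; grow; water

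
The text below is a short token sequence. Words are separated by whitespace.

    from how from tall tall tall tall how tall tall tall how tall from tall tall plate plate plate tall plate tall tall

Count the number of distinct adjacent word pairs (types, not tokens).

23 tokens → 22 bigram windows in total.
Repeated bigrams (each contributes count−1 duplicates):
  tall tall: 7
  from tall: 2
  how tall: 2
  plate plate: 2
  plate tall: 2
  tall how: 2
  tall plate: 2
12 duplicate windows → 22 − 12 = 10 distinct.

10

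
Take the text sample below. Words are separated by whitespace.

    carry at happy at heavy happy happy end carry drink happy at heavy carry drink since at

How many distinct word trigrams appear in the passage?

17 tokens → 15 trigram windows in total.
Repeated trigrams (each contributes count−1 duplicates):
  happy at heavy: 2
1 duplicate windows → 15 − 1 = 14 distinct.

14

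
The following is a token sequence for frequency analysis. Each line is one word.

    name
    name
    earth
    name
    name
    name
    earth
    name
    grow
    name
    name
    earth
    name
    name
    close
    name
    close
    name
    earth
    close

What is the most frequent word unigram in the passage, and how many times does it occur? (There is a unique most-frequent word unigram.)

Unigram frequencies (highest first):
  name: 12
  earth: 4
  close: 3
  grow: 1

"name", 12 times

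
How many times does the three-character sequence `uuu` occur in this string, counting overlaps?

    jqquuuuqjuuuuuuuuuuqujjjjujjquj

10

Sliding a length-3 window over the 31 characters (29 positions):
  position 4–6: uuu
  position 5–7: uuu
  position 10–12: uuu
  position 11–13: uuu
  position 12–14: uuu
  position 13–15: uuu
  position 14–16: uuu
  position 15–17: uuu
  position 16–18: uuu
  position 17–19: uuu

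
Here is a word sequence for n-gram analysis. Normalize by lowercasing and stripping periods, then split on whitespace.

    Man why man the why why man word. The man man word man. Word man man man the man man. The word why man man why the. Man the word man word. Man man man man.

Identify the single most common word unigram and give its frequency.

"man", 19 times

Unigram frequencies (highest first):
  man: 19
  the: 6
  word: 6
  why: 5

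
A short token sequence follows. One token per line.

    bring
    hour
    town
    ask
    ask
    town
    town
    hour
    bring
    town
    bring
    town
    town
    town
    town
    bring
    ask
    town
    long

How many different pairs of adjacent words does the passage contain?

19 tokens → 18 bigram windows in total.
Repeated bigrams (each contributes count−1 duplicates):
  town town: 4
  ask town: 2
  bring town: 2
  town bring: 2
6 duplicate windows → 18 − 6 = 12 distinct.

12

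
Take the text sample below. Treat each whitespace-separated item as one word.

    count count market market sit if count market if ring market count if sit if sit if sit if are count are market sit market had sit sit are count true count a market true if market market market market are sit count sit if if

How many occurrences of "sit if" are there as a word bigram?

Scanning the 45 overlapping bigram windows for "sit if":
  position 5–6: sit if
  position 14–15: sit if
  position 16–17: sit if
  position 18–19: sit if
  position 44–45: sit if

5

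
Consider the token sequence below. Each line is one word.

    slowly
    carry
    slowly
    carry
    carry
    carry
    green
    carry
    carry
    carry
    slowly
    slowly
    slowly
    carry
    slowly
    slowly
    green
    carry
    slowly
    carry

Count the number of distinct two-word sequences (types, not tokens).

20 tokens → 19 bigram windows in total.
Repeated bigrams (each contributes count−1 duplicates):
  carry carry: 4
  carry slowly: 4
  slowly carry: 4
  slowly slowly: 3
  green carry: 2
12 duplicate windows → 19 − 12 = 7 distinct.

7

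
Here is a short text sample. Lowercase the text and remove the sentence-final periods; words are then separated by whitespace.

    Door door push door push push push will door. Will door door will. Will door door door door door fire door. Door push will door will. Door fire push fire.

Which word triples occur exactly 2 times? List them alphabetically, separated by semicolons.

Trigram counts meeting the condition (exactly 2 times):
  door door push: 2
  door will door: 2
  push will door: 2
  will door door: 2
  will door will: 2

door door push; door will door; push will door; will door door; will door will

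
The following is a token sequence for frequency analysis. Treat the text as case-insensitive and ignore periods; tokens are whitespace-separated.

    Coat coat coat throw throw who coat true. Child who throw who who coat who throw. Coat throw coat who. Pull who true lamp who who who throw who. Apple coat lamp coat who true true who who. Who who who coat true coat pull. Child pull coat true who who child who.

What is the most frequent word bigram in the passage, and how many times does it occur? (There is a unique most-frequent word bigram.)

Bigram frequencies (highest first):
  who who: 8
  throw who: 3
  who coat: 3
  coat true: 3
  who throw: 3
  coat who: 3
  … (23 more, each ≤ 2)

"who who", 8 times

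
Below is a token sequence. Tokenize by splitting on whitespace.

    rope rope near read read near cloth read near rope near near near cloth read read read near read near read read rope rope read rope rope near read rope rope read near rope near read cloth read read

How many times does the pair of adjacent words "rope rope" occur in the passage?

4

Scanning the 38 overlapping bigram windows for "rope rope":
  position 1–2: rope rope
  position 23–24: rope rope
  position 26–27: rope rope
  position 30–31: rope rope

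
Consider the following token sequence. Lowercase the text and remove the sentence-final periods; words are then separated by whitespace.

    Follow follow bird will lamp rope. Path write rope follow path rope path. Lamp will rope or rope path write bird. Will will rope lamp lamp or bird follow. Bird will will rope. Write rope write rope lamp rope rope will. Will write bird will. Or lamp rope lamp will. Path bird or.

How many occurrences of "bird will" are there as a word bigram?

4

Scanning the 52 overlapping bigram windows for "bird will":
  position 3–4: bird will
  position 21–22: bird will
  position 30–31: bird will
  position 44–45: bird will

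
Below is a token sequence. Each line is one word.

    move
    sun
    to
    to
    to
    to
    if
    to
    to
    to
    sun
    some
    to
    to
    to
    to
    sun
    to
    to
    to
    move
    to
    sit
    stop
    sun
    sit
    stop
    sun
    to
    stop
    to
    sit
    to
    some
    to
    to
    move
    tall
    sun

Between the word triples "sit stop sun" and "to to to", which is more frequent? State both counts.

"to to to" (6 vs 2)

"sit stop sun": 2 occurrences
"to to to": 6 occurrences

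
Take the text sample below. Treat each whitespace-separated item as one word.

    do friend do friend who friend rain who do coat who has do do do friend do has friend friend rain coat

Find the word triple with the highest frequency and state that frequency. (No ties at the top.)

"do friend do", 2 times

Trigram frequencies (highest first):
  do friend do: 2
  friend do friend: 1
  do friend who: 1
  friend who friend: 1
  who friend rain: 1
  friend rain who: 1
  … (13 more, each ≤ 1)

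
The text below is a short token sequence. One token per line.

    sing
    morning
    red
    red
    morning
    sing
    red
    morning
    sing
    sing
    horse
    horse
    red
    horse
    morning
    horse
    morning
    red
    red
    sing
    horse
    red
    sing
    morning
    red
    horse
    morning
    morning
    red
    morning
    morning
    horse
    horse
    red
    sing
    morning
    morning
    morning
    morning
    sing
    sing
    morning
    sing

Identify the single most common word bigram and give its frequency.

"morning morning", 5 times

Bigram frequencies (highest first):
  morning morning: 5
  sing morning: 4
  morning red: 4
  morning sing: 4
  red morning: 3
  horse red: 3
  … (9 more, each ≤ 3)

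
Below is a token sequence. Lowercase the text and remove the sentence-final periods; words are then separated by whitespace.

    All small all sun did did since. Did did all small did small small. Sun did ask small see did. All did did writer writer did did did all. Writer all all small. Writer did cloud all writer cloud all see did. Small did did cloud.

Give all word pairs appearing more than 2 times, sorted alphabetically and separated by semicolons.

Bigram counts meeting the condition (more than 2 times):
  all small: 3
  did all: 3
  did did: 6

all small; did all; did did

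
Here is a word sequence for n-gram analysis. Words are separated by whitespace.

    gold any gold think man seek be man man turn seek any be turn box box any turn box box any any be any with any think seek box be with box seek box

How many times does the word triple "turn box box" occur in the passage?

2

Scanning the 32 overlapping trigram windows for "turn box box":
  position 14–16: turn box box
  position 18–20: turn box box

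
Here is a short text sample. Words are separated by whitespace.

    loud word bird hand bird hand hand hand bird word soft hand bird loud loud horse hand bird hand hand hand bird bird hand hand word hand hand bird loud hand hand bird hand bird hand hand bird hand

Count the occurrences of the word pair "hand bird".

Scanning the 38 overlapping bigram windows for "hand bird":
  position 4–5: hand bird
  position 8–9: hand bird
  position 12–13: hand bird
  position 17–18: hand bird
  position 21–22: hand bird
  position 28–29: hand bird
  position 32–33: hand bird
  position 34–35: hand bird
  position 37–38: hand bird

9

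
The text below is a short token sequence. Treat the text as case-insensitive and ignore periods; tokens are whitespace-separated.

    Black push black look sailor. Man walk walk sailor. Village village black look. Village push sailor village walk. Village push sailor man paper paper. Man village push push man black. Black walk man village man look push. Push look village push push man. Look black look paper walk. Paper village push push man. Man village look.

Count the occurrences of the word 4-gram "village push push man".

3

Scanning the 53 overlapping 4-gram windows for "village push push man":
  position 26–29: village push push man
  position 40–43: village push push man
  position 50–53: village push push man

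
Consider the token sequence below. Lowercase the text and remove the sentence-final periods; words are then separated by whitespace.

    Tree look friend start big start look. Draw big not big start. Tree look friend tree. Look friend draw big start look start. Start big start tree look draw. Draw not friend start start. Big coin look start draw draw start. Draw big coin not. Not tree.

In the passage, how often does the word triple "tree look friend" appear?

3

Scanning the 45 overlapping trigram windows for "tree look friend":
  position 1–3: tree look friend
  position 13–15: tree look friend
  position 16–18: tree look friend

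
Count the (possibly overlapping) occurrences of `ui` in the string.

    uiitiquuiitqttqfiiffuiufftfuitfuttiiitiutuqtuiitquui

Sliding a length-2 window over the 52 characters (51 positions):
  position 1–2: ui
  position 8–9: ui
  position 21–22: ui
  position 28–29: ui
  position 45–46: ui
  position 51–52: ui

6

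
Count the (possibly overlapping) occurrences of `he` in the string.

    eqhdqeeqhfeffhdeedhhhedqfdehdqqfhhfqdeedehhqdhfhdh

Sliding a length-2 window over the 50 characters (49 positions):
  position 21–22: he

1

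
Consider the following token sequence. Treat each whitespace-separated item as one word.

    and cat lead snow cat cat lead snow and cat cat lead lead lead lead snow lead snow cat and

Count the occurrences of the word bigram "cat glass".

Scanning the 19 overlapping bigram windows for "cat glass":
  (none found)

0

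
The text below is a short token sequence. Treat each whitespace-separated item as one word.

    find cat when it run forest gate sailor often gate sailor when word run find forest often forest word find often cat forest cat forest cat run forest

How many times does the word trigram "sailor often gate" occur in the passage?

1

Scanning the 26 overlapping trigram windows for "sailor often gate":
  position 8–10: sailor often gate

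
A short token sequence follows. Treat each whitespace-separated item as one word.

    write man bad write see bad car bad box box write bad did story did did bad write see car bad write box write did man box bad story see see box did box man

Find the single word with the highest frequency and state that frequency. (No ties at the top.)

Unigram frequencies (highest first):
  bad: 7
  write: 6
  box: 6
  did: 5
  see: 4
  man: 3
  … (2 more, each ≤ 2)

"bad", 7 times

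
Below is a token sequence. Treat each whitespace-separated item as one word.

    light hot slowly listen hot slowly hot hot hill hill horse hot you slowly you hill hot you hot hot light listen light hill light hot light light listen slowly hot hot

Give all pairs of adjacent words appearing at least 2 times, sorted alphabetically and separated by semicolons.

hot hot; hot light; hot slowly; hot you; light hot; light listen; slowly hot

Bigram counts meeting the condition (at least 2 times):
  hot hot: 3
  hot light: 2
  hot slowly: 2
  hot you: 2
  light hot: 2
  light listen: 2
  slowly hot: 2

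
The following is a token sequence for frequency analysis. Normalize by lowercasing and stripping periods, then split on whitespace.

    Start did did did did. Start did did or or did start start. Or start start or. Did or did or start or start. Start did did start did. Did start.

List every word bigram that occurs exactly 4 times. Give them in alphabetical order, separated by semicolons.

Bigram counts meeting the condition (exactly 4 times):
  did start: 4
  start did: 4

did start; start did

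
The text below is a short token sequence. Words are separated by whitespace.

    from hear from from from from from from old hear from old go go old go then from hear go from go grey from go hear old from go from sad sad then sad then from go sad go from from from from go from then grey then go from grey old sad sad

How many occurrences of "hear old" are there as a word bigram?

Scanning the 53 overlapping bigram windows for "hear old":
  position 26–27: hear old

1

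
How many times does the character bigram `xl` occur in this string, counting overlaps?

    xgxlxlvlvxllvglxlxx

4

Sliding a length-2 window over the 19 characters (18 positions):
  position 3–4: xl
  position 5–6: xl
  position 10–11: xl
  position 16–17: xl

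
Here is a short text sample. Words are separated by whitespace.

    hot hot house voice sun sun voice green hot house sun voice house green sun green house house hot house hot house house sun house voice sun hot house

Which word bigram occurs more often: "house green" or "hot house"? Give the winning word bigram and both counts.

"house green": 1 occurrence
"hot house": 5 occurrences

"hot house" (5 vs 1)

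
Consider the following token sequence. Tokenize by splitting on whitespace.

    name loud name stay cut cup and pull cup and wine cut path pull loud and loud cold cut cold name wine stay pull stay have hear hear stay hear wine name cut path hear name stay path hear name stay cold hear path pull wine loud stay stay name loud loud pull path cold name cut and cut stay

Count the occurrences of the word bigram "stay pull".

Scanning the 59 overlapping bigram windows for "stay pull":
  position 23–24: stay pull

1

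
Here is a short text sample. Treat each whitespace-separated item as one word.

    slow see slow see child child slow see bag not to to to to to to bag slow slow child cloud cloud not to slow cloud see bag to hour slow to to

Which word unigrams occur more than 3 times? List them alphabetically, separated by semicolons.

Unigram counts meeting the condition (more than 3 times):
  see: 4
  slow: 7
  to: 10

see; slow; to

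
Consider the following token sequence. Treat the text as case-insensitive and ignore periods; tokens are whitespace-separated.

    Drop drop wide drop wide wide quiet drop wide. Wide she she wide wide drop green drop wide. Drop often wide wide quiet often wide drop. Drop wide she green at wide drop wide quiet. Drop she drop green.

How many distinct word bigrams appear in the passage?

19

39 tokens → 38 bigram windows in total.
Repeated bigrams (each contributes count−1 duplicates):
  drop wide: 6
  wide drop: 5
  wide wide: 4
  wide quiet: 3
  drop drop: 2
  drop green: 2
  often wide: 2
  quiet drop: 2
  … (1 more repeated)
19 duplicate windows → 38 − 19 = 19 distinct.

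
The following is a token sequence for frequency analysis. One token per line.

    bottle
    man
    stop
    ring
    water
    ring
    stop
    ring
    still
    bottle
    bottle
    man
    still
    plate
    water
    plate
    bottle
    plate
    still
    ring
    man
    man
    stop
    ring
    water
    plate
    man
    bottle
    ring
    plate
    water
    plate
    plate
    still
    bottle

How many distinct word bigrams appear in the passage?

24

35 tokens → 34 bigram windows in total.
Repeated bigrams (each contributes count−1 duplicates):
  stop ring: 3
  water plate: 3
  bottle man: 2
  man stop: 2
  plate still: 2
  plate water: 2
  ring water: 2
  still bottle: 2
10 duplicate windows → 34 − 10 = 24 distinct.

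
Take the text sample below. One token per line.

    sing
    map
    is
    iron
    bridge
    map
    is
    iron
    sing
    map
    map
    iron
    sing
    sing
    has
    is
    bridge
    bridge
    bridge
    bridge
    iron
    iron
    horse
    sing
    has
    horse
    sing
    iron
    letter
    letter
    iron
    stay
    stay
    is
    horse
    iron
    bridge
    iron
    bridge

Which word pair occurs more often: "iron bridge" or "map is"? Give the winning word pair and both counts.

"iron bridge" (3 vs 2)

"iron bridge": 3 occurrences
"map is": 2 occurrences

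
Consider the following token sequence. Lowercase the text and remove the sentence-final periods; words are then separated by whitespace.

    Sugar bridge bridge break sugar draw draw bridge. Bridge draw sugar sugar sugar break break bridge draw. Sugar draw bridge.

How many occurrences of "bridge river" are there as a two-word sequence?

Scanning the 19 overlapping bigram windows for "bridge river":
  (none found)

0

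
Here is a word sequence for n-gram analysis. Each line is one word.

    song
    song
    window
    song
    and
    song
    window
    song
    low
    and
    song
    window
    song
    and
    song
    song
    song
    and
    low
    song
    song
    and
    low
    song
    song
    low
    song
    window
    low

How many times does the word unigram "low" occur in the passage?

5

Scanning the 29 tokens for "low":
  position 9: low
  position 19: low
  position 23: low
  position 26: low
  position 29: low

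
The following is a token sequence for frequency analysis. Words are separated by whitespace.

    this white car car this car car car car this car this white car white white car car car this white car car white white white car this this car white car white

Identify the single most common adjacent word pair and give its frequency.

Bigram frequencies (highest first):
  car car: 7
  white car: 6
  car this: 5
  car white: 4
  this white: 3
  this car: 3
  … (2 more, each ≤ 3)

"car car", 7 times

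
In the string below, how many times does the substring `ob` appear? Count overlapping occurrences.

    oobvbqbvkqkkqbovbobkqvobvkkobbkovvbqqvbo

Sliding a length-2 window over the 40 characters (39 positions):
  position 2–3: ob
  position 18–19: ob
  position 23–24: ob
  position 28–29: ob

4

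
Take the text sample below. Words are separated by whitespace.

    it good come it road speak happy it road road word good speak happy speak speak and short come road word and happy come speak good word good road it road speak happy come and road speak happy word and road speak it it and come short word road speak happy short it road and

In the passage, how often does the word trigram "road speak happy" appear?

Scanning the 53 overlapping trigram windows for "road speak happy":
  position 5–7: road speak happy
  position 31–33: road speak happy
  position 36–38: road speak happy
  position 49–51: road speak happy

4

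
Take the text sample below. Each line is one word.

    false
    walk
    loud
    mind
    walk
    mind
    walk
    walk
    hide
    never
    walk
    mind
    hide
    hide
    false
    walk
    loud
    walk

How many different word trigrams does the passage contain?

18 tokens → 16 trigram windows in total.
Repeated trigrams (each contributes count−1 duplicates):
  false walk loud: 2
1 duplicate windows → 16 − 1 = 15 distinct.

15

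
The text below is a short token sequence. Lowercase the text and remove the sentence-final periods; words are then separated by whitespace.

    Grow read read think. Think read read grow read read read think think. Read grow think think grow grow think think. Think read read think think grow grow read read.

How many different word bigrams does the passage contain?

9

30 tokens → 29 bigram windows in total.
Repeated bigrams (each contributes count−1 duplicates):
  read read: 6
  think think: 6
  grow read: 3
  read think: 3
  think read: 3
  grow grow: 2
  grow think: 2
  read grow: 2
  … (1 more repeated)
20 duplicate windows → 29 − 20 = 9 distinct.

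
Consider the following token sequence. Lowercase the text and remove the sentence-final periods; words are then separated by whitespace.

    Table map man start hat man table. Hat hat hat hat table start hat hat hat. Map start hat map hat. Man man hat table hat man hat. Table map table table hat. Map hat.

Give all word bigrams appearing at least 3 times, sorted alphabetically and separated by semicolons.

Bigram counts meeting the condition (at least 3 times):
  hat hat: 5
  hat man: 3
  hat map: 3
  hat table: 3
  start hat: 3
  table hat: 3

hat hat; hat man; hat map; hat table; start hat; table hat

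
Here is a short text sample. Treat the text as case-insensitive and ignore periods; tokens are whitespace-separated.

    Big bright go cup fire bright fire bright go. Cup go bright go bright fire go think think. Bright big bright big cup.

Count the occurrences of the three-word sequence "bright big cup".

1

Scanning the 21 overlapping trigram windows for "bright big cup":
  position 21–23: bright big cup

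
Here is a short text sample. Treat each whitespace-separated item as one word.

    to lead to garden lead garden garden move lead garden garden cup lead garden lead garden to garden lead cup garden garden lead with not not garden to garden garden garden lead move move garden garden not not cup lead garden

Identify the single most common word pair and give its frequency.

"garden garden", 6 times

Bigram frequencies (highest first):
  garden garden: 6
  garden lead: 5
  lead garden: 5
  to garden: 3
  cup lead: 2
  garden to: 2
  … (16 more, each ≤ 2)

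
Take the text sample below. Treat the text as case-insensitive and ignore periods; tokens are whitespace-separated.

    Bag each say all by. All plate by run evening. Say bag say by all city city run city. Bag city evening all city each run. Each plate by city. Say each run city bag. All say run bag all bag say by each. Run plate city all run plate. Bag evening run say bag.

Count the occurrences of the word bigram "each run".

3

Scanning the 54 overlapping bigram windows for "each run":
  position 25–26: each run
  position 32–33: each run
  position 44–45: each run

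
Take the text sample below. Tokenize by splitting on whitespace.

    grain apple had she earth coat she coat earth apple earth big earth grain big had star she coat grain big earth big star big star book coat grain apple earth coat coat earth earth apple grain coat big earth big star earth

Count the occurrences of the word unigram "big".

Scanning the 43 tokens for "big":
  position 12: big
  position 15: big
  position 21: big
  position 23: big
  position 25: big
  position 39: big
  position 41: big

7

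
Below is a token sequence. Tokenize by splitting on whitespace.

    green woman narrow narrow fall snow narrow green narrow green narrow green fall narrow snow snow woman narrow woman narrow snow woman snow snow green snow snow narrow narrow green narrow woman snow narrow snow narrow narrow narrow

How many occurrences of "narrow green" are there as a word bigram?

4

Scanning the 37 overlapping bigram windows for "narrow green":
  position 7–8: narrow green
  position 9–10: narrow green
  position 11–12: narrow green
  position 29–30: narrow green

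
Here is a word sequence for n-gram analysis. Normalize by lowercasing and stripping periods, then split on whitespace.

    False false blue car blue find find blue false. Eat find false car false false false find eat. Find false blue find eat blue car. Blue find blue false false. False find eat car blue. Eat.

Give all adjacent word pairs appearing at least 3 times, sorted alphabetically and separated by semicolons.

blue find; car blue; false false; find eat

Bigram counts meeting the condition (at least 3 times):
  blue find: 3
  car blue: 3
  false false: 5
  find eat: 3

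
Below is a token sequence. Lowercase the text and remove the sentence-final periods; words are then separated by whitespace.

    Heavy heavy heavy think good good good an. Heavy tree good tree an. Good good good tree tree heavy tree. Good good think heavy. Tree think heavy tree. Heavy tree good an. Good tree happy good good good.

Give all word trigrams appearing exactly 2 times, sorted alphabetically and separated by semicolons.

Trigram counts meeting the condition (exactly 2 times):
  think heavy tree: 2
  tree heavy tree: 2

think heavy tree; tree heavy tree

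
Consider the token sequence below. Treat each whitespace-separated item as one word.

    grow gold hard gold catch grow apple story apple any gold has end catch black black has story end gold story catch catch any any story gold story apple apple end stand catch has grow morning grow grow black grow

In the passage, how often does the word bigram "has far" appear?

0

Scanning the 39 overlapping bigram windows for "has far":
  (none found)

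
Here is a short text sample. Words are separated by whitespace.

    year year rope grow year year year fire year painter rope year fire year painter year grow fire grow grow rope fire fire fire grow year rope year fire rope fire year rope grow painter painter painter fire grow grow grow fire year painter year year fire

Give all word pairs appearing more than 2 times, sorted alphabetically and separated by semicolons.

fire grow; fire year; grow grow; year fire; year painter; year rope; year year

Bigram counts meeting the condition (more than 2 times):
  fire grow: 3
  fire year: 4
  grow grow: 3
  year fire: 4
  year painter: 3
  year rope: 3
  year year: 4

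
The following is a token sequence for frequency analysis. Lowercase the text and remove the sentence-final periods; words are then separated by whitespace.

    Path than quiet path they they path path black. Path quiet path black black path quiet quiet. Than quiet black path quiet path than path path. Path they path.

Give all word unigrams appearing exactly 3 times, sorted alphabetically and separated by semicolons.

Unigram counts meeting the condition (exactly 3 times):
  than: 3
  they: 3

than; they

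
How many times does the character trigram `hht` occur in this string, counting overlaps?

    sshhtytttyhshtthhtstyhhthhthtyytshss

Sliding a length-3 window over the 36 characters (34 positions):
  position 3–5: hht
  position 16–18: hht
  position 22–24: hht
  position 25–27: hht

4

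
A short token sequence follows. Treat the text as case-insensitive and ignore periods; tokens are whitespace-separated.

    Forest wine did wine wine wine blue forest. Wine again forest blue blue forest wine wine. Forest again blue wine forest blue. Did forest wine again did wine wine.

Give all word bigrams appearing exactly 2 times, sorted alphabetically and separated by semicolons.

blue forest; did wine; forest blue; wine again; wine forest

Bigram counts meeting the condition (exactly 2 times):
  blue forest: 2
  did wine: 2
  forest blue: 2
  wine again: 2
  wine forest: 2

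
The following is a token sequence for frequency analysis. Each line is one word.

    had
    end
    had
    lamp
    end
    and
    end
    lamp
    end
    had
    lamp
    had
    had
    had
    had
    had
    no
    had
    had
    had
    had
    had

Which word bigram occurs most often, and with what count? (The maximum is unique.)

Bigram frequencies (highest first):
  had had: 8
  end had: 2
  had lamp: 2
  lamp end: 2
  had end: 1
  end and: 1
  … (5 more, each ≤ 1)

"had had", 8 times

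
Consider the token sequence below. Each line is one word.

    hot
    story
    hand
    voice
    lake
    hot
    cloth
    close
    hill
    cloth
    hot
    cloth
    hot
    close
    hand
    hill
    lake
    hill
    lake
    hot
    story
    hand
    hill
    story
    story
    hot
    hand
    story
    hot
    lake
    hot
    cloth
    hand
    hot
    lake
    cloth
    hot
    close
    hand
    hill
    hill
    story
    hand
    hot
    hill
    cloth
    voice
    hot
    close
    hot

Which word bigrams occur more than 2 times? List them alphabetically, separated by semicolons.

cloth hot; hand hill; hot close; hot cloth; lake hot; story hand

Bigram counts meeting the condition (more than 2 times):
  cloth hot: 3
  hand hill: 3
  hot close: 3
  hot cloth: 3
  lake hot: 3
  story hand: 3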